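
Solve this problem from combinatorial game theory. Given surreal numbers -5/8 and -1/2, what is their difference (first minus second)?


x = -5/8, y = -1/2
Converting to common denominator: 8
x = -5/8, y = -4/8
x - y = -5/8 - -1/2 = -1/8

-1/8


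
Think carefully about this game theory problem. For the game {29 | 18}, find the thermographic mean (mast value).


Game = {29 | 18}, a switch {a | b} with numbers a > b.
Its thermograph has left wall a - t and right wall b + t, which meet at t = (a - b)/2, where both equal (a + b)/2. So the mast (mean value) is at (a + b)/2.
Mean = (29 + (18))/2 = 47/2 = 47/2

47/2


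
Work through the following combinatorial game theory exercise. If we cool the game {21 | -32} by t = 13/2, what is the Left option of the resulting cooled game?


Original game: {21 | -32} (a switch {a | b} with a > b).
Cooling by t (for t below the temperature (a - b)/2 = 53/2) taxes each move by t: {a | b} cooled by t is {a - t | b + t}.
Cooling amount: t = 13/2
Cooled Left option: 21 - 13/2 = 29/2
Cooled Right option: -32 + 13/2 = -51/2
Cooled game: {29/2 | -51/2}
Left option = 29/2

29/2


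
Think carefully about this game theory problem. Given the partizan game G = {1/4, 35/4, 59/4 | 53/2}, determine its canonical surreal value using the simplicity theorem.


Left options: {1/4, 35/4, 59/4}, max = 59/4
Right options: {53/2}, min = 53/2
All options are numbers and max(Left) < min(Right), so by the simplicity theorem the value is the simplest (earliest-born) number strictly between 59/4 and 53/2.
Integers 15 through 26 all lie strictly between 59/4 and 53/2.
Among integers, the simplest (lowest birthday = smallest |n|; 0 is born on day 0, +-n on day n) is 15.
No non-integer in the interval can be simpler: if x is a non-integer in the interval, then floor(x) or ceil(x) also lies in the interval (the interval contains an integer), and both are proper prefixes of x's sign expansion, i.e. born earlier. So the game value is 15.
Game value = 15

15


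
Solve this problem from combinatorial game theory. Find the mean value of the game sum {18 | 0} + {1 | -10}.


G1 = {18 | 0}, G2 = {1 | -10}
Each is a switch {a | b} with numbers a > b; its mean value is (a + b)/2, and mean value is additive over game sums: m(G1 + G2) = m(G1) + m(G2).
Mean of G1 = (18 + (0))/2 = 18/2 = 9
Mean of G2 = (1 + (-10))/2 = -9/2 = -9/2
Mean of G1 + G2 = 9 + -9/2 = 9/2

9/2


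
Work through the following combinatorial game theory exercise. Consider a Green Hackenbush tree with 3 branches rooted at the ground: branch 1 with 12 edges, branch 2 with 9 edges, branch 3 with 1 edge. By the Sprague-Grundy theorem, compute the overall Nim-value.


The tree has 3 branches from the ground vertex.
In Green Hackenbush, the Nim-value of a simple path of length k is k.
Branch 1: length 12, Nim-value = 12
Branch 2: length 9, Nim-value = 9
Branch 3: length 1, Nim-value = 1
Total Nim-value = XOR of all branch values:
0 XOR 12 = 12
12 XOR 9 = 5
5 XOR 1 = 4
Nim-value of the tree = 4

4


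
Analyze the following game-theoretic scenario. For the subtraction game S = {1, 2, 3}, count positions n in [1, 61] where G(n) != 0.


Subtraction set S = {1, 2, 3}, so G(n) = n mod 4.
G(n) = 0 when n is a multiple of 4.
Multiples of 4 in [1, 61]: 15
N-positions (nonzero Grundy) = 61 - 15 = 46

46


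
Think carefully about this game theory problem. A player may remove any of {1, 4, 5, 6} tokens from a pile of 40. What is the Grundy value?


The subtraction set is S = {1, 4, 5, 6}.
G(k) = mex{ G(k - s) : s in S, s <= k }. We compute iteratively: G(0) = 0.
G(1) = mex({0}) = 1
G(2) = mex({1}) = 0
G(3) = mex({0}) = 1
G(4) = mex({0, 1}) = 2
G(5) = mex({0, 1, 2}) = 3
G(6) = mex({0, 1, 3}) = 2
G(7) = mex({0, 1, 2}) = 3
G(8) = mex({0, 1, 2, 3}) = 4
G(9) = mex({1, 2, 3, 4}) = 0
G(10) = mex({0, 2, 3}) = 1
G(11) = mex({1, 2, 3}) = 0
G(12) = mex({0, 2, 3, 4}) = 1
G(13) = mex({0, 1, 3, 4}) = 2
G(14) = mex({0, 1, 2, 4}) = 3
Observe that G(9)..G(14) = 0, 1, 0, 1, 2, 3 repeats G(0)..G(5) = 0, 1, 0, 1, 2, 3.
For k >= max(S) = 6, G(k) is determined by the previous 6 values G(k-6)..G(k-1); a window of 6 consecutive values has recurred shifted by 9, so by induction G(k + 9) = G(k) for all k >= 0: the sequence is periodic from the start with period 9.
One period: G(0..8) = 0, 1, 0, 1, 2, 3, 2, 3, 4.
40 mod 9 = 4, so G(40) = G(4) = 2.

2


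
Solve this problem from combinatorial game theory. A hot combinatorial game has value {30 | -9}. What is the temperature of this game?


The game is {30 | -9}, a switch {a | b} with numbers a > b.
Cooling {a | b} by t gives {a - t | b + t}, which stops being hot when a - t = b + t, i.e. at t = (a - b)/2. So the temperature of a switch is (a - b)/2.
Temperature = (Left option - Right option) / 2
= (30 - (-9)) / 2
= 39 / 2
= 39/2

39/2


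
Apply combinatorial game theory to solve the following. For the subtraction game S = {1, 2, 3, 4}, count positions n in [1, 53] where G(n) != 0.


Subtraction set S = {1, 2, 3, 4}, so G(n) = n mod 5.
G(n) = 0 when n is a multiple of 5.
Multiples of 5 in [1, 53]: 10
N-positions (nonzero Grundy) = 53 - 10 = 43

43


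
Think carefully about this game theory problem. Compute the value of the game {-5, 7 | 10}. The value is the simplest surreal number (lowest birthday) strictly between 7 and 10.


Left options: {-5, 7}, max = 7
Right options: {10}, min = 10
All options are numbers and max(Left) < min(Right), so by the simplicity theorem the value is the simplest (earliest-born) number strictly between 7 and 10.
Integers 8 through 9 all lie strictly between 7 and 10.
Among integers, the simplest (lowest birthday = smallest |n|; 0 is born on day 0, +-n on day n) is 8.
No non-integer in the interval can be simpler: if x is a non-integer in the interval, then floor(x) or ceil(x) also lies in the interval (the interval contains an integer), and both are proper prefixes of x's sign expansion, i.e. born earlier. So the game value is 8.
Game value = 8

8


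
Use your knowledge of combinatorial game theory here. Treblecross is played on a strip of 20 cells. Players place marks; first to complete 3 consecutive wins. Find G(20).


Treblecross: place X on empty cells; 3-in-a-row wins.
Playing within two cells of an existing X lets the opponent win at once, so sensible play treats the cells i-2..i+2 around each X as dead. The player left with no safe cell loses, so this is a normal-play take-away game on strips of safe cells.
Placing X at cell i (0-indexed) of a strip of k safe cells leaves independent strips of sizes max(0, i-2) and max(0, k-i-3). Hence G(k) = mex{ G(max(0,i-2)) XOR G(max(0,k-i-3)) : 0 <= i < k }, with G(0) = 0.
G(1): splits (0,0):0^0=0 -> mex({0}) = 1
G(2): splits (0,0):0^0=0 -> mex({0}) = 1
G(3): splits (0,0):0^0=0 -> mex({0}) = 1
G(4): splits (0,1):0^1=1 (0,0):0^0=0 -> mex({0, 1}) = 2
G(5): splits (0,2):0^1=1 (0,1):0^1=1 (0,0):0^0=0 -> mex({0, 1}) = 2
G(6) = mex({1}) = 0
G(7) = mex({0, 1, 2}) = 3
G(8) = mex({0, 1, 2}) = 3
G(9) = mex({0, 2}) = 1
G(10) = mex({0, 2, 3}) = 1
G(11) = mex({0, 3}) = 1
G(12) = mex({1, 3}) = 0
G(13) = mex({0, 1, 2, 3}) = 4
G(14) = mex({0, 1, 2}) = 3
G(15) = mex({0, 1, 2}) = 3
G(16) = mex({0, 1, 2, 4}) = 3
G(17) = mex({0, 1, 3, 4}) = 2
G(18) = mex({0, 1, 3, 4}) = 2
G(19) = mex({0, 1, 3, 5}) = 2
G(20) = mex({0, 1, 2, 3, 5}) = 4
Therefore G(20) = 4.

4


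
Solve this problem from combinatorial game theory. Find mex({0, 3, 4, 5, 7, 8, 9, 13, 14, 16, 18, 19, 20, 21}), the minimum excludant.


Set = {0, 3, 4, 5, 7, 8, 9, 13, 14, 16, 18, 19, 20, 21}
0 is in the set.
1 is NOT in the set. This is the mex.
mex = 1

1


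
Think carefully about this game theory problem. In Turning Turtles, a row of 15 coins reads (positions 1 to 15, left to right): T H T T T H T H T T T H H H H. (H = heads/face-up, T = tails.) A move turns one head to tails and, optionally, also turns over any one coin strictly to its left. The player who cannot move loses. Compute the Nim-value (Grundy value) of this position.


Coins: T H T T T H T H T T T H H H H
Key fact: a single head at position k behaves exactly like a Nim heap of size k (turning it to T and optionally flipping a coin at j < k corresponds to moving the heap from k to j, or to 0), and heads combine as a disjunctive sum (two heads at the same place would cancel, matching j XOR j = 0). So the Nim-value is the XOR of the 1-indexed positions of the heads.
Face-up positions (1-indexed): [2, 6, 8, 12, 13, 14, 15]
XOR 0 with 2: 0 XOR 2 = 2
XOR 2 with 6: 2 XOR 6 = 4
XOR 4 with 8: 4 XOR 8 = 12
XOR 12 with 12: 12 XOR 12 = 0
XOR 0 with 13: 0 XOR 13 = 13
XOR 13 with 14: 13 XOR 14 = 3
XOR 3 with 15: 3 XOR 15 = 12
Nim-value = 12

12


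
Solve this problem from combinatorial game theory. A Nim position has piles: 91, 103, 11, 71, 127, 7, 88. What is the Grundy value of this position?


We need the XOR (exclusive or) of all pile sizes.
After XOR-ing pile 1 (size 91): 0 XOR 91 = 91
After XOR-ing pile 2 (size 103): 91 XOR 103 = 60
After XOR-ing pile 3 (size 11): 60 XOR 11 = 55
After XOR-ing pile 4 (size 71): 55 XOR 71 = 112
After XOR-ing pile 5 (size 127): 112 XOR 127 = 15
After XOR-ing pile 6 (size 7): 15 XOR 7 = 8
After XOR-ing pile 7 (size 88): 8 XOR 88 = 80
The Nim-value of this position is 80.

80


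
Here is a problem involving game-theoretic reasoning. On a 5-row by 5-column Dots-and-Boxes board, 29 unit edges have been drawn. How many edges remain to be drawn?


Grid: 5 x 5 boxes, i.e. 6 rows and 6 columns of dots.
Horizontal edges: (rows + 1) * cols = 6 * 5 = 30
Vertical edges: rows * (cols + 1) = 5 * 6 = 30
Total edges: 30 + 30 = 60
Edges drawn: 29
Remaining: 60 - 29 = 31

31


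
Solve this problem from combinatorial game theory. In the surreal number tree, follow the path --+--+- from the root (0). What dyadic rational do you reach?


Sign expansion: --+--+-
Rule: track bounds (lo, hi), initially (-inf, +inf). On '+', the current value becomes lo and we move to the simplest number in (value, hi): value + 1 if hi = +inf, otherwise the midpoint (value + hi)/2. On '-', the current value becomes hi and we move to value - 1 if lo = -inf, otherwise the midpoint (lo + value)/2.
Start at 0.
Step 1: sign = -, move left. Bounds: (-inf, 0). Value = -1
Step 2: sign = -, move left. Bounds: (-inf, -1). Value = -2
Step 3: sign = +, move right. Bounds: (-2, -1). Value = -3/2
Step 4: sign = -, move left. Bounds: (-2, -3/2). Value = -7/4
Step 5: sign = -, move left. Bounds: (-2, -7/4). Value = -15/8
Step 6: sign = +, move right. Bounds: (-15/8, -7/4). Value = -29/16
Step 7: sign = -, move left. Bounds: (-15/8, -29/16). Value = -59/32
The surreal number with sign expansion --+--+- is -59/32.

-59/32


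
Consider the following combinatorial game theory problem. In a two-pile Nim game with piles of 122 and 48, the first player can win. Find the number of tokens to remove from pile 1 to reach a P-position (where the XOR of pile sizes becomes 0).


Piles: 122 and 48
Current XOR: 122 XOR 48 = 74 (non-zero, so this is an N-position).
To make the XOR zero, we need to find a move that balances the piles.
For pile 1 (size 122): target = 122 XOR 74 = 48
We reduce pile 1 from 122 to 48.
Tokens removed: 122 - 48 = 74
Verification: 48 XOR 48 = 0

74


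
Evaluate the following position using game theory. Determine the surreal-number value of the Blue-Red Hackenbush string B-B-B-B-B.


Edges (from ground): B-B-B-B-B
By Berlekamp's sign-expansion rule, a Blue-Red Hackenbush stalk has the value of the surreal number whose sign sequence is the edge sequence with B -> + and R -> -.
Sign sequence: +++++
Trace the sign expansion in the surreal number tree, starting from 0:
Edge 1: B (sign +) -> bounds (0, +inf), value = 1
Edge 2: B (sign +) -> bounds (1, +inf), value = 2
Edge 3: B (sign +) -> bounds (2, +inf), value = 3
Edge 4: B (sign +) -> bounds (3, +inf), value = 4
Edge 5: B (sign +) -> bounds (4, +inf), value = 5
Game value = 5

5


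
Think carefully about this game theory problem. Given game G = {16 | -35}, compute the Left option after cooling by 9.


Original game: {16 | -35} (a switch {a | b} with a > b).
Cooling by t (for t below the temperature (a - b)/2 = 51/2) taxes each move by t: {a | b} cooled by t is {a - t | b + t}.
Cooling amount: t = 9
Cooled Left option: 16 - 9 = 7
Cooled Right option: -35 + 9 = -26
Cooled game: {7 | -26}
Left option = 7

7


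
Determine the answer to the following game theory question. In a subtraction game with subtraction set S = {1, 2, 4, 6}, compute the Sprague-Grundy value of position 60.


The subtraction set is S = {1, 2, 4, 6}.
G(k) = mex{ G(k - s) : s in S, s <= k }. We compute iteratively: G(0) = 0.
G(1) = mex({0}) = 1
G(2) = mex({0, 1}) = 2
G(3) = mex({1, 2}) = 0
G(4) = mex({0, 2}) = 1
G(5) = mex({0, 1}) = 2
G(6) = mex({0, 1, 2}) = 3
G(7) = mex({0, 1, 2, 3}) = 4
G(8) = mex({1, 2, 3, 4}) = 0
G(9) = mex({0, 2, 4}) = 1
G(10) = mex({0, 1, 3}) = 2
G(11) = mex({1, 2, 4}) = 0
G(12) = mex({0, 2, 3}) = 1
G(13) = mex({0, 1, 4}) = 2
Observe that G(8)..G(13) = 0, 1, 2, 0, 1, 2 repeats G(0)..G(5) = 0, 1, 2, 0, 1, 2.
For k >= max(S) = 6, G(k) is determined by the previous 6 values G(k-6)..G(k-1); a window of 6 consecutive values has recurred shifted by 8, so by induction G(k + 8) = G(k) for all k >= 0: the sequence is periodic from the start with period 8.
One period: G(0..7) = 0, 1, 2, 0, 1, 2, 3, 4.
60 mod 8 = 4, so G(60) = G(4) = 1.

1


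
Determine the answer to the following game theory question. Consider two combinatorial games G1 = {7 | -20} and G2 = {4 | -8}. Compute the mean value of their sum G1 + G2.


G1 = {7 | -20}, G2 = {4 | -8}
Each is a switch {a | b} with numbers a > b; its mean value is (a + b)/2, and mean value is additive over game sums: m(G1 + G2) = m(G1) + m(G2).
Mean of G1 = (7 + (-20))/2 = -13/2 = -13/2
Mean of G2 = (4 + (-8))/2 = -4/2 = -2
Mean of G1 + G2 = -13/2 + -2 = -17/2

-17/2


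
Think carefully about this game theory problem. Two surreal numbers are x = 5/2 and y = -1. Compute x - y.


x = 5/2, y = -1
Converting to common denominator: 2
x = 5/2, y = -2/2
x - y = 5/2 - -1 = 7/2

7/2


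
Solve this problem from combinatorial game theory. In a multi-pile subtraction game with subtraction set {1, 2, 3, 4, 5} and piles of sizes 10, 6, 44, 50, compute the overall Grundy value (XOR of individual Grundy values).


Subtraction set: {1, 2, 3, 4, 5}
For this subtraction set, G(n) = n mod 6 (period = max + 1 = 6).
Pile 1 (size 10): G(10) = 10 mod 6 = 4
Pile 2 (size 6): G(6) = 6 mod 6 = 0
Pile 3 (size 44): G(44) = 44 mod 6 = 2
Pile 4 (size 50): G(50) = 50 mod 6 = 2
Total Grundy value = XOR of all: 4 XOR 0 XOR 2 XOR 2 = 4

4


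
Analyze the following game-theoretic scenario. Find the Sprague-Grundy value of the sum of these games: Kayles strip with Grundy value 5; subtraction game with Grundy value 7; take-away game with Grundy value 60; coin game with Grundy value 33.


By the Sprague-Grundy theorem, the Grundy value of a sum of games is the XOR of individual Grundy values.
Kayles strip: Grundy value = 5. Running XOR: 0 XOR 5 = 5
subtraction game: Grundy value = 7. Running XOR: 5 XOR 7 = 2
take-away game: Grundy value = 60. Running XOR: 2 XOR 60 = 62
coin game: Grundy value = 33. Running XOR: 62 XOR 33 = 31
The combined Grundy value is 31.

31


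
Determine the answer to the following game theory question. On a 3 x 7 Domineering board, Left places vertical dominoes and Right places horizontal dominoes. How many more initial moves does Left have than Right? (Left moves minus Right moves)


Board is 3 x 7 (rows x cols).
Left (vertical) placements: (rows-1) * cols = 2 * 7 = 14
Right (horizontal) placements: rows * (cols-1) = 3 * 6 = 18
Advantage = Left - Right = 14 - 18 = -4

-4


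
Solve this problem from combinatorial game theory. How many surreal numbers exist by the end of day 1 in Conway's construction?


Day 0: {|} = 0 is born. Count = 1.
Day n: the number of surreal numbers born by day n is 2^(n+1) - 1.
By day 0: 2^1 - 1 = 1
By day 1: 2^2 - 1 = 3
By day 1: 3 surreal numbers.

3


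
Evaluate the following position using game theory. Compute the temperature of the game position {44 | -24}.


The game is {44 | -24}, a switch {a | b} with numbers a > b.
Cooling {a | b} by t gives {a - t | b + t}, which stops being hot when a - t = b + t, i.e. at t = (a - b)/2. So the temperature of a switch is (a - b)/2.
Temperature = (Left option - Right option) / 2
= (44 - (-24)) / 2
= 68 / 2
= 34

34


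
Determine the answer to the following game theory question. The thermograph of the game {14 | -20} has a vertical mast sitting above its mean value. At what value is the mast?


Game = {14 | -20}, a switch {a | b} with numbers a > b.
Its thermograph has left wall a - t and right wall b + t, which meet at t = (a - b)/2, where both equal (a + b)/2. So the mast (mean value) is at (a + b)/2.
Mean = (14 + (-20))/2 = -6/2 = -3

-3


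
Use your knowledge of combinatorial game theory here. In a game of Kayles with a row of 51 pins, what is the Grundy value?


Kayles: a move removes 1 or 2 adjacent pins from a contiguous row.
Removing pins from a row of k leaves two independent rows (a, b) with a + b = k - 1 (one pin) or a + b = k - 2 (two pins); an end removal gives a = 0.
By Sprague-Grundy, G(k) = mex{ G(a) XOR G(b) } over all these splits. G(0) = 0.
G(1): splits (0,0):0^0=0 -> mex({0}) = 1
G(2): splits (0,1):0^1=1 (0,0):0^0=0 -> mex({0, 1}) = 2
G(3): splits (0,2):0^2=2 (1,1):1^1=0 (0,1):0^1=1 -> mex({0, 1, 2}) = 3
G(4): splits (0,3):0^3=3 (1,2):1^2=3 (0,2):0^2=2 (1,1):1^1=0 -> mex({0, 2, 3}) = 1
G(5): splits (0,4):0^1=1 (1,3):1^3=2 (2,2):2^2=0 (0,3):0^3=3 (1,2):1^2=3 -> mex({0, 1, 2, 3}) = 4
G(6) = mex({0, 1, 2, 4}) = 3
G(7) = mex({0, 1, 3, 4, 5}) = 2
G(8) = mex({0, 2, 3, 5, 6}) = 1
G(9) = mex({0, 1, 2, 3, 6, 7}) = 4
G(10) = mex({0, 1, 3, 4, 5, 7}) = 2
G(11) = mex({0, 1, 2, 3, 4, 5}) = 6
G(12) = mex({0, 1, 2, 3, 5, 6, 7}) = 4
G(13) = mex({0, 2, 3, 4, 6, 7}) = 1
G(14) = mex({0, 1, 4, 5, 6, 7}) = 2
G(15) = mex({0, 1, 2, 3, 4, 5, 6}) = 7
G(16) = mex({0, 2, 3, 5, 6, 7}) = 1
G(17) = mex({0, 1, 2, 3, 5, 6, 7}) = 4
G(18) = mex({0, 1, 2, 4, 5, 6}) = 3
G(19) = mex({0, 1, 3, 4, 5, 7}) = 2
G(20) = mex({0, 2, 3, 4, 5, 6, 7}) = 1
G(21) = mex({0, 1, 2, 3, 5, 6, 7}) = 4
G(22) = mex({0, 1, 2, 3, 4, 5, 7}) = 6
G(23) = mex({0, 1, 2, 3, 4, 5, 6}) = 7
G(24) = mex({0, 1, 2, 3, 5, 6, 7}) = 4
G(25) = mex({0, 2, 3, 4, 6, 7}) = 1
G(26) = mex({0, 1, 3, 4, 5, 6, 7}) = 2
G(27) = mex({0, 1, 2, 3, 4, 5, 6, 7}) = 8
G(28) = mex({0, 1, 2, 3, 4, 6, 7, 8}) = 5
G(29) = mex({0, 1, 2, 3, 5, 6, 7, 8, 9}) = 4
G(30) = mex({0, 1, 2, 3, 4, 5, 6, 9, 10}) = 7
G(31) = mex({0, 1, 3, 4, 5, 7, 10, 11}) = 2
G(32) = mex({0, 2, 3, 4, 5, 6, 7, 9, 11}) = 1
G(33) = mex({0, 1, 2, 3, 4, 5, 6, 7, 9, 12}) = 8
G(34) = mex({0, 1, 2, 3, 4, 5, 7, 8, 11, 12}) = 6
G(35) = mex({0, 1, 2, 3, 4, 5, 6, 8, 9, 10, 11}) = 7
G(36) = mex({0, 1, 2, 3, 5, 6, 7, 9, 10}) = 4
G(37) = mex({0, 2, 3, 4, 6, 7, 9, 10, 11, 12}) = 1
G(38) = mex({0, 1, 3, 4, 5, 6, 7, 9, 10, 11, 12}) = 2
G(39) = mex({0, 1, 2, 4, 5, 6, 7, 9, 10, 12, 14}) = 3
G(40) = mex({0, 2, 3, 4, 6, 7, 11, 12, 14}) = 1
G(41) = mex({0, 1, 2, 3, 5, 6, 7, 9, 10, 11, 12}) = 4
G(42) = mex({0, 1, 2, 3, 4, 5, 6, 9, 10}) = 7
G(43) = mex({0, 1, 3, 4, 5, 7, 9, 10, 12, 15}) = 2
G(44) = mex({0, 2, 3, 4, 5, 6, 7, 9, 10, 12, 15}) = 1
G(45) = mex({0, 1, 2, 3, 4, 5, 6, 7, 9, 10, 12, 14}) = 8
G(46) = mex({0, 1, 3, 4, 5, 7, 8, 11, 12, 14}) = 2
G(47) = mex({0, 1, 2, 3, 4, 5, 6, 8, 9, 10, 11, 12}) = 7
G(48) = mex({0, 1, 2, 3, 5, 6, 7, 9, 10}) = 4
G(49) = mex({0, 2, 3, 4, 6, 7, 9, 10, 11, 12, 15}) = 1
G(50) = mex({0, 1, 4, 5, 6, 7, 9, 11, 12, 14, 15}) = 2
G(51) = mex({0, 1, 2, 3, 4, 5, 6, 7, 9, 12, 14, 15}) = 8
Therefore G(51) = 8.

8


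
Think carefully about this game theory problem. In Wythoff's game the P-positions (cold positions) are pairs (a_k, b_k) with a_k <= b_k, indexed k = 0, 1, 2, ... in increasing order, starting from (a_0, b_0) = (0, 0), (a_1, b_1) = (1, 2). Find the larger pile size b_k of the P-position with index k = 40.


By Wythoff's theorem, a_k = floor(k * phi) and b_k = floor(k * phi^2) = a_k + k, where phi = (1 + sqrt(5))/2 is the golden ratio.
phi = (1 + sqrt(5))/2 = 1.618034
phi^2 = phi + 1 = 2.618034
k = 40
k * phi^2 = 40 * 2.618034 = 104.721360
b_40 = floor(k * phi^2) = 104 (check: a_40 + k = 64 + 40 = 104)

104


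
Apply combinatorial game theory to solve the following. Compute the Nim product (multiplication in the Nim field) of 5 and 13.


Nim multiplication is bilinear over XOR: (u XOR v) * w = (u*w) XOR (v*w).
So we split each operand into its bit components and XOR the pairwise Nim products.
5 = 1 + 4 (as XOR of powers of 2).
13 = 1 + 4 + 8 (as XOR of powers of 2).
Using the standard Nim-product table on single bits:
  2*2 = 3,   2*4 = 8,   2*8 = 12,
  4*4 = 6,   4*8 = 11,  8*8 = 13,
and  1*x = x (identity), k*l = l*k (commutative).
Pairwise Nim products:
  1 * 1 = 1
  1 * 4 = 4
  1 * 8 = 8
  4 * 1 = 4
  4 * 4 = 6
  4 * 8 = 11
XOR them: 1 XOR 4 XOR 8 XOR 4 XOR 6 XOR 11 = 4.
Result: 5 * 13 = 4 (in Nim).

4


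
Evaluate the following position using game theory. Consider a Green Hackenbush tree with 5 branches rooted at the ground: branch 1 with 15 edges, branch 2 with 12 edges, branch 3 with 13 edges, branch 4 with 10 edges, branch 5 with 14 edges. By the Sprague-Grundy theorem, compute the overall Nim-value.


The tree has 5 branches from the ground vertex.
In Green Hackenbush, the Nim-value of a simple path of length k is k.
Branch 1: length 15, Nim-value = 15
Branch 2: length 12, Nim-value = 12
Branch 3: length 13, Nim-value = 13
Branch 4: length 10, Nim-value = 10
Branch 5: length 14, Nim-value = 14
Total Nim-value = XOR of all branch values:
0 XOR 15 = 15
15 XOR 12 = 3
3 XOR 13 = 14
14 XOR 10 = 4
4 XOR 14 = 10
Nim-value of the tree = 10

10


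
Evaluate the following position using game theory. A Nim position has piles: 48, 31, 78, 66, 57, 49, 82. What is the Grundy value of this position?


We need the XOR (exclusive or) of all pile sizes.
After XOR-ing pile 1 (size 48): 0 XOR 48 = 48
After XOR-ing pile 2 (size 31): 48 XOR 31 = 47
After XOR-ing pile 3 (size 78): 47 XOR 78 = 97
After XOR-ing pile 4 (size 66): 97 XOR 66 = 35
After XOR-ing pile 5 (size 57): 35 XOR 57 = 26
After XOR-ing pile 6 (size 49): 26 XOR 49 = 43
After XOR-ing pile 7 (size 82): 43 XOR 82 = 121
The Nim-value of this position is 121.

121


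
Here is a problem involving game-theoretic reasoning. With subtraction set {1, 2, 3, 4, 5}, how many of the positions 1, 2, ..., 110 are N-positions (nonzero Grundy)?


Subtraction set S = {1, 2, 3, 4, 5}, so G(n) = n mod 6.
G(n) = 0 when n is a multiple of 6.
Multiples of 6 in [1, 110]: 18
N-positions (nonzero Grundy) = 110 - 18 = 92

92


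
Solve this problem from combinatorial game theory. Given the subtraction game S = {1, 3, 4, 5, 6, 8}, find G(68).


The subtraction set is S = {1, 3, 4, 5, 6, 8}.
G(k) = mex{ G(k - s) : s in S, s <= k }. We compute iteratively: G(0) = 0.
G(1) = mex({0}) = 1
G(2) = mex({1}) = 0
G(3) = mex({0}) = 1
G(4) = mex({0, 1}) = 2
G(5) = mex({0, 1, 2}) = 3
G(6) = mex({0, 1, 3}) = 2
G(7) = mex({0, 1, 2}) = 3
G(8) = mex({0, 1, 2, 3}) = 4
G(9) = mex({1, 2, 3, 4}) = 0
G(10) = mex({0, 2, 3}) = 1
G(11) = mex({1, 2, 3, 4}) = 0
G(12) = mex({0, 2, 3, 4}) = 1
G(13) = mex({0, 1, 3, 4}) = 2
G(14) = mex({0, 1, 2, 4}) = 3
G(15) = mex({0, 1, 3}) = 2
G(16) = mex({0, 1, 2, 4}) = 3
Observe that G(9)..G(16) = 0, 1, 0, 1, 2, 3, 2, 3 repeats G(0)..G(7) = 0, 1, 0, 1, 2, 3, 2, 3.
For k >= max(S) = 8, G(k) is determined by the previous 8 values G(k-8)..G(k-1); a window of 8 consecutive values has recurred shifted by 9, so by induction G(k + 9) = G(k) for all k >= 0: the sequence is periodic from the start with period 9.
One period: G(0..8) = 0, 1, 0, 1, 2, 3, 2, 3, 4.
68 mod 9 = 5, so G(68) = G(5) = 3.

3


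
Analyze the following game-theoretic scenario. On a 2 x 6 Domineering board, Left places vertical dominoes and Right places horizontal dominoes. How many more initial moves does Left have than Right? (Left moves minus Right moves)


Board is 2 x 6 (rows x cols).
Left (vertical) placements: (rows-1) * cols = 1 * 6 = 6
Right (horizontal) placements: rows * (cols-1) = 2 * 5 = 10
Advantage = Left - Right = 6 - 10 = -4

-4


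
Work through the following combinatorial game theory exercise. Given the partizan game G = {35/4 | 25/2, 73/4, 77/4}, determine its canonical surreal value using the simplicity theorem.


Left options: {35/4}, max = 35/4
Right options: {25/2, 73/4, 77/4}, min = 25/2
All options are numbers and max(Left) < min(Right), so by the simplicity theorem the value is the simplest (earliest-born) number strictly between 35/4 and 25/2.
Integers 9 through 12 all lie strictly between 35/4 and 25/2.
Among integers, the simplest (lowest birthday = smallest |n|; 0 is born on day 0, +-n on day n) is 9.
No non-integer in the interval can be simpler: if x is a non-integer in the interval, then floor(x) or ceil(x) also lies in the interval (the interval contains an integer), and both are proper prefixes of x's sign expansion, i.e. born earlier. So the game value is 9.
Game value = 9

9


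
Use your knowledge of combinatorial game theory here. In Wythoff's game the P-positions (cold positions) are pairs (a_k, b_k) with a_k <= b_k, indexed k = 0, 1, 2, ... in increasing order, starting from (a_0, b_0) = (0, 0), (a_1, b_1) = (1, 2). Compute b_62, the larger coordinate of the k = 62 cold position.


By Wythoff's theorem, a_k = floor(k * phi) and b_k = floor(k * phi^2) = a_k + k, where phi = (1 + sqrt(5))/2 is the golden ratio.
phi = (1 + sqrt(5))/2 = 1.618034
phi^2 = phi + 1 = 2.618034
k = 62
k * phi^2 = 62 * 2.618034 = 162.318107
b_62 = floor(k * phi^2) = 162 (check: a_62 + k = 100 + 62 = 162)

162


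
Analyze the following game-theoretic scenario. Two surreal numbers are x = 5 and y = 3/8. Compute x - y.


x = 5, y = 3/8
Converting to common denominator: 8
x = 40/8, y = 3/8
x - y = 5 - 3/8 = 37/8

37/8


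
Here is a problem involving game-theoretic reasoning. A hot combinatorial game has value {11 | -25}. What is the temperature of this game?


The game is {11 | -25}, a switch {a | b} with numbers a > b.
Cooling {a | b} by t gives {a - t | b + t}, which stops being hot when a - t = b + t, i.e. at t = (a - b)/2. So the temperature of a switch is (a - b)/2.
Temperature = (Left option - Right option) / 2
= (11 - (-25)) / 2
= 36 / 2
= 18

18


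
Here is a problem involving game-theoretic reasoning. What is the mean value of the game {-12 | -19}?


Game = {-12 | -19}, a switch {a | b} with numbers a > b.
Its thermograph has left wall a - t and right wall b + t, which meet at t = (a - b)/2, where both equal (a + b)/2. So the mast (mean value) is at (a + b)/2.
Mean = (-12 + (-19))/2 = -31/2 = -31/2

-31/2


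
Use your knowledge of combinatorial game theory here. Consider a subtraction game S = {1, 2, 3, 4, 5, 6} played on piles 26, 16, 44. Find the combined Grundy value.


Subtraction set: {1, 2, 3, 4, 5, 6}
For this subtraction set, G(n) = n mod 7 (period = max + 1 = 7).
Pile 1 (size 26): G(26) = 26 mod 7 = 5
Pile 2 (size 16): G(16) = 16 mod 7 = 2
Pile 3 (size 44): G(44) = 44 mod 7 = 2
Total Grundy value = XOR of all: 5 XOR 2 XOR 2 = 5

5


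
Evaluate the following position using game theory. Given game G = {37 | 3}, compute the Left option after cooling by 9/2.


Original game: {37 | 3} (a switch {a | b} with a > b).
Cooling by t (for t below the temperature (a - b)/2 = 17) taxes each move by t: {a | b} cooled by t is {a - t | b + t}.
Cooling amount: t = 9/2
Cooled Left option: 37 - 9/2 = 65/2
Cooled Right option: 3 + 9/2 = 15/2
Cooled game: {65/2 | 15/2}
Left option = 65/2

65/2


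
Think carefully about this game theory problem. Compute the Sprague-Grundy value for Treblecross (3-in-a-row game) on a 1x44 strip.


Treblecross: place X on empty cells; 3-in-a-row wins.
Playing within two cells of an existing X lets the opponent win at once, so sensible play treats the cells i-2..i+2 around each X as dead. The player left with no safe cell loses, so this is a normal-play take-away game on strips of safe cells.
Placing X at cell i (0-indexed) of a strip of k safe cells leaves independent strips of sizes max(0, i-2) and max(0, k-i-3). Hence G(k) = mex{ G(max(0,i-2)) XOR G(max(0,k-i-3)) : 0 <= i < k }, with G(0) = 0.
G(1): splits (0,0):0^0=0 -> mex({0}) = 1
G(2): splits (0,0):0^0=0 -> mex({0}) = 1
G(3): splits (0,0):0^0=0 -> mex({0}) = 1
G(4): splits (0,1):0^1=1 (0,0):0^0=0 -> mex({0, 1}) = 2
G(5): splits (0,2):0^1=1 (0,1):0^1=1 (0,0):0^0=0 -> mex({0, 1}) = 2
G(6) = mex({1}) = 0
G(7) = mex({0, 1, 2}) = 3
G(8) = mex({0, 1, 2}) = 3
G(9) = mex({0, 2}) = 1
G(10) = mex({0, 2, 3}) = 1
G(11) = mex({0, 3}) = 1
G(12) = mex({1, 3}) = 0
G(13) = mex({0, 1, 2, 3}) = 4
G(14) = mex({0, 1, 2}) = 3
G(15) = mex({0, 1, 2}) = 3
G(16) = mex({0, 1, 2, 4}) = 3
G(17) = mex({0, 1, 3, 4}) = 2
G(18) = mex({0, 1, 3, 4}) = 2
G(19) = mex({0, 1, 3, 5}) = 2
G(20) = mex({0, 1, 2, 3, 5}) = 4
G(21) = mex({0, 1, 2, 3, 5}) = 4
G(22) = mex({1, 2, 6}) = 0
G(23) = mex({0, 1, 2, 3, 4, 6}) = 5
G(24) = mex({0, 1, 2, 3, 4}) = 5
G(25) = mex({0, 1, 3, 4, 7}) = 2
G(26) = mex({0, 1, 3, 4, 5, 7}) = 2
G(27) = mex({0, 1, 3, 5}) = 2
G(28) = mex({0, 1, 2, 5}) = 3
G(29) = mex({0, 1, 2, 4, 5, 6}) = 3
G(30) = mex({1, 2, 4, 6}) = 0
G(31) = mex({0, 1, 2, 3, 4, 6}) = 5
G(32) = mex({1, 2, 3, 4, 7}) = 0
G(33) = mex({0, 3, 7}) = 1
G(34) = mex({0, 2, 3, 5, 7}) = 1
G(35) = mex({0, 2, 3, 5, 6}) = 1
G(36) = mex({0, 1, 2, 5, 6}) = 3
G(37) = mex({0, 1, 2, 4, 5, 6}) = 3
G(38) = mex({0, 1, 2, 4}) = 3
G(39) = mex({0, 1, 2, 3, 4, 7}) = 5
G(40) = mex({0, 1, 2, 3, 4, 5, 7}) = 6
G(41) = mex({0, 1, 2, 3, 5, 7}) = 4
G(42) = mex({0, 1, 2, 3, 5, 6, 7}) = 4
G(43) = mex({0, 2, 3, 5, 6}) = 1
G(44) = mex({1, 2, 3, 4, 5, 6}) = 0
Therefore G(44) = 0.

0


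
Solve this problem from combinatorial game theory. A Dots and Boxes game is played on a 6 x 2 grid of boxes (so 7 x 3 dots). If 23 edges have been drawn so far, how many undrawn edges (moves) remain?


Grid: 6 x 2 boxes, i.e. 7 rows and 3 columns of dots.
Horizontal edges: (rows + 1) * cols = 7 * 2 = 14
Vertical edges: rows * (cols + 1) = 6 * 3 = 18
Total edges: 14 + 18 = 32
Edges drawn: 23
Remaining: 32 - 23 = 9

9


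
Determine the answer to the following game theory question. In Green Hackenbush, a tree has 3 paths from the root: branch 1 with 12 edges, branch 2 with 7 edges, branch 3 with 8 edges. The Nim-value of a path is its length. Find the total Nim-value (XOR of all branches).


The tree has 3 branches from the ground vertex.
In Green Hackenbush, the Nim-value of a simple path of length k is k.
Branch 1: length 12, Nim-value = 12
Branch 2: length 7, Nim-value = 7
Branch 3: length 8, Nim-value = 8
Total Nim-value = XOR of all branch values:
0 XOR 12 = 12
12 XOR 7 = 11
11 XOR 8 = 3
Nim-value of the tree = 3

3


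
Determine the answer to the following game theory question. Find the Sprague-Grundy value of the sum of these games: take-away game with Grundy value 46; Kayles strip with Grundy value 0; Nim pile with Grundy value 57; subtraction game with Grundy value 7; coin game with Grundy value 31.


By the Sprague-Grundy theorem, the Grundy value of a sum of games is the XOR of individual Grundy values.
take-away game: Grundy value = 46. Running XOR: 0 XOR 46 = 46
Kayles strip: Grundy value = 0. Running XOR: 46 XOR 0 = 46
Nim pile: Grundy value = 57. Running XOR: 46 XOR 57 = 23
subtraction game: Grundy value = 7. Running XOR: 23 XOR 7 = 16
coin game: Grundy value = 31. Running XOR: 16 XOR 31 = 15
The combined Grundy value is 15.

15


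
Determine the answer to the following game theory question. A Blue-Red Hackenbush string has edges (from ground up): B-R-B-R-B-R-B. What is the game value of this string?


Edges (from ground): B-R-B-R-B-R-B
By Berlekamp's sign-expansion rule, a Blue-Red Hackenbush stalk has the value of the surreal number whose sign sequence is the edge sequence with B -> + and R -> -.
Sign sequence: +-+-+-+
Trace the sign expansion in the surreal number tree, starting from 0:
Edge 1: B (sign +) -> bounds (0, +inf), value = 1
Edge 2: R (sign -) -> bounds (0, 1), value = 1/2
Edge 3: B (sign +) -> bounds (1/2, 1), value = 3/4
Edge 4: R (sign -) -> bounds (1/2, 3/4), value = 5/8
Edge 5: B (sign +) -> bounds (5/8, 3/4), value = 11/16
Edge 6: R (sign -) -> bounds (5/8, 11/16), value = 21/32
Edge 7: B (sign +) -> bounds (21/32, 11/16), value = 43/64
Game value = 43/64

43/64


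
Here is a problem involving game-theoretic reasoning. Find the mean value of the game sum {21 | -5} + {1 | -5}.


G1 = {21 | -5}, G2 = {1 | -5}
Each is a switch {a | b} with numbers a > b; its mean value is (a + b)/2, and mean value is additive over game sums: m(G1 + G2) = m(G1) + m(G2).
Mean of G1 = (21 + (-5))/2 = 16/2 = 8
Mean of G2 = (1 + (-5))/2 = -4/2 = -2
Mean of G1 + G2 = 8 + -2 = 6

6


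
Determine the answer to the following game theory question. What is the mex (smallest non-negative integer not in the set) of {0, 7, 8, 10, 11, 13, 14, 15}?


Set = {0, 7, 8, 10, 11, 13, 14, 15}
0 is in the set.
1 is NOT in the set. This is the mex.
mex = 1

1


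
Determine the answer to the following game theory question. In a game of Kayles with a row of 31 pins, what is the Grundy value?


Kayles: a move removes 1 or 2 adjacent pins from a contiguous row.
Removing pins from a row of k leaves two independent rows (a, b) with a + b = k - 1 (one pin) or a + b = k - 2 (two pins); an end removal gives a = 0.
By Sprague-Grundy, G(k) = mex{ G(a) XOR G(b) } over all these splits. G(0) = 0.
G(1): splits (0,0):0^0=0 -> mex({0}) = 1
G(2): splits (0,1):0^1=1 (0,0):0^0=0 -> mex({0, 1}) = 2
G(3): splits (0,2):0^2=2 (1,1):1^1=0 (0,1):0^1=1 -> mex({0, 1, 2}) = 3
G(4): splits (0,3):0^3=3 (1,2):1^2=3 (0,2):0^2=2 (1,1):1^1=0 -> mex({0, 2, 3}) = 1
G(5): splits (0,4):0^1=1 (1,3):1^3=2 (2,2):2^2=0 (0,3):0^3=3 (1,2):1^2=3 -> mex({0, 1, 2, 3}) = 4
G(6) = mex({0, 1, 2, 4}) = 3
G(7) = mex({0, 1, 3, 4, 5}) = 2
G(8) = mex({0, 2, 3, 5, 6}) = 1
G(9) = mex({0, 1, 2, 3, 6, 7}) = 4
G(10) = mex({0, 1, 3, 4, 5, 7}) = 2
G(11) = mex({0, 1, 2, 3, 4, 5}) = 6
G(12) = mex({0, 1, 2, 3, 5, 6, 7}) = 4
G(13) = mex({0, 2, 3, 4, 6, 7}) = 1
G(14) = mex({0, 1, 4, 5, 6, 7}) = 2
G(15) = mex({0, 1, 2, 3, 4, 5, 6}) = 7
G(16) = mex({0, 2, 3, 5, 6, 7}) = 1
G(17) = mex({0, 1, 2, 3, 5, 6, 7}) = 4
G(18) = mex({0, 1, 2, 4, 5, 6}) = 3
G(19) = mex({0, 1, 3, 4, 5, 7}) = 2
G(20) = mex({0, 2, 3, 4, 5, 6, 7}) = 1
G(21) = mex({0, 1, 2, 3, 5, 6, 7}) = 4
G(22) = mex({0, 1, 2, 3, 4, 5, 7}) = 6
G(23) = mex({0, 1, 2, 3, 4, 5, 6}) = 7
G(24) = mex({0, 1, 2, 3, 5, 6, 7}) = 4
G(25) = mex({0, 2, 3, 4, 6, 7}) = 1
G(26) = mex({0, 1, 3, 4, 5, 6, 7}) = 2
G(27) = mex({0, 1, 2, 3, 4, 5, 6, 7}) = 8
G(28) = mex({0, 1, 2, 3, 4, 6, 7, 8}) = 5
G(29) = mex({0, 1, 2, 3, 5, 6, 7, 8, 9}) = 4
G(30) = mex({0, 1, 2, 3, 4, 5, 6, 9, 10}) = 7
G(31) = mex({0, 1, 3, 4, 5, 7, 10, 11}) = 2
Therefore G(31) = 2.

2


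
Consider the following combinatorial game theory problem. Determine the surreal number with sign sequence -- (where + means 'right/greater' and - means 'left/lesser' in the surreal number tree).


Sign expansion: --
Rule: track bounds (lo, hi), initially (-inf, +inf). On '+', the current value becomes lo and we move to the simplest number in (value, hi): value + 1 if hi = +inf, otherwise the midpoint (value + hi)/2. On '-', the current value becomes hi and we move to value - 1 if lo = -inf, otherwise the midpoint (lo + value)/2.
Start at 0.
Step 1: sign = -, move left. Bounds: (-inf, 0). Value = -1
Step 2: sign = -, move left. Bounds: (-inf, -1). Value = -2
The surreal number with sign expansion -- is -2.

-2


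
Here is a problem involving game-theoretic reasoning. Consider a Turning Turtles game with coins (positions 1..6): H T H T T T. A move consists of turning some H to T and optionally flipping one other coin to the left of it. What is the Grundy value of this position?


Coins: H T H T T T
Key fact: a single head at position k behaves exactly like a Nim heap of size k (turning it to T and optionally flipping a coin at j < k corresponds to moving the heap from k to j, or to 0), and heads combine as a disjunctive sum (two heads at the same place would cancel, matching j XOR j = 0). So the Nim-value is the XOR of the 1-indexed positions of the heads.
Face-up positions (1-indexed): [1, 3]
XOR 0 with 1: 0 XOR 1 = 1
XOR 1 with 3: 1 XOR 3 = 2
Nim-value = 2

2


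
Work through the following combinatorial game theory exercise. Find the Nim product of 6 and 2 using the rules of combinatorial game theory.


Nim multiplication is bilinear over XOR: (u XOR v) * w = (u*w) XOR (v*w).
So we split each operand into its bit components and XOR the pairwise Nim products.
6 = 2 + 4 (as XOR of powers of 2).
2 = 2 (as XOR of powers of 2).
Using the standard Nim-product table on single bits:
  2*2 = 3,   2*4 = 8,   2*8 = 12,
  4*4 = 6,   4*8 = 11,  8*8 = 13,
and  1*x = x (identity), k*l = l*k (commutative).
Pairwise Nim products:
  2 * 2 = 3
  4 * 2 = 8
XOR them: 3 XOR 8 = 11.
Result: 6 * 2 = 11 (in Nim).

11


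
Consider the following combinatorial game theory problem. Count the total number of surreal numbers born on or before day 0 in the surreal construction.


Day 0: {|} = 0 is born. Count = 1.
Day n: the number of surreal numbers born by day n is 2^(n+1) - 1.
By day 0: 2^1 - 1 = 1
By day 0: 1 surreal numbers.

1


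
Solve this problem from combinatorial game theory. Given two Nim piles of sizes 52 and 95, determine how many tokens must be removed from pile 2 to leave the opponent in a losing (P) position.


Piles: 52 and 95
Current XOR: 52 XOR 95 = 107 (non-zero, so this is an N-position).
To make the XOR zero, we need to find a move that balances the piles.
For pile 2 (size 95): target = 95 XOR 107 = 52
We reduce pile 2 from 95 to 52.
Tokens removed: 95 - 52 = 43
Verification: 52 XOR 52 = 0

43


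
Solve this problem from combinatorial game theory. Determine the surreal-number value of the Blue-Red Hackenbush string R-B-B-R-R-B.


Edges (from ground): R-B-B-R-R-B
By Berlekamp's sign-expansion rule, a Blue-Red Hackenbush stalk has the value of the surreal number whose sign sequence is the edge sequence with B -> + and R -> -.
Sign sequence: -++--+
Trace the sign expansion in the surreal number tree, starting from 0:
Edge 1: R (sign -) -> bounds (-inf, 0), value = -1
Edge 2: B (sign +) -> bounds (-1, 0), value = -1/2
Edge 3: B (sign +) -> bounds (-1/2, 0), value = -1/4
Edge 4: R (sign -) -> bounds (-1/2, -1/4), value = -3/8
Edge 5: R (sign -) -> bounds (-1/2, -3/8), value = -7/16
Edge 6: B (sign +) -> bounds (-7/16, -3/8), value = -13/32
Game value = -13/32

-13/32


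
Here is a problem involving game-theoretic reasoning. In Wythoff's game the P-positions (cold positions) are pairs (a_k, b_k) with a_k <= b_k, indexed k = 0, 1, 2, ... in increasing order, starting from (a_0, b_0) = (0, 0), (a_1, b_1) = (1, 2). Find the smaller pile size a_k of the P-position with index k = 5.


By Wythoff's theorem, a_k = floor(k * phi) and b_k = floor(k * phi^2) = a_k + k, where phi = (1 + sqrt(5))/2 is the golden ratio.
phi = (1 + sqrt(5))/2 = 1.618034
k = 5
k * phi = 5 * 1.618034 = 8.090170
a_5 = floor(k * phi) = 8

8


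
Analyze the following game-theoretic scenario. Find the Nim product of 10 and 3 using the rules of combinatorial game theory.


Nim multiplication is bilinear over XOR: (u XOR v) * w = (u*w) XOR (v*w).
So we split each operand into its bit components and XOR the pairwise Nim products.
10 = 2 + 8 (as XOR of powers of 2).
3 = 1 + 2 (as XOR of powers of 2).
Using the standard Nim-product table on single bits:
  2*2 = 3,   2*4 = 8,   2*8 = 12,
  4*4 = 6,   4*8 = 11,  8*8 = 13,
and  1*x = x (identity), k*l = l*k (commutative).
Pairwise Nim products:
  2 * 1 = 2
  2 * 2 = 3
  8 * 1 = 8
  8 * 2 = 12
XOR them: 2 XOR 3 XOR 8 XOR 12 = 5.
Result: 10 * 3 = 5 (in Nim).

5


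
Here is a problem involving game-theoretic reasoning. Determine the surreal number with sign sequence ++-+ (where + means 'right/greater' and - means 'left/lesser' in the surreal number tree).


Sign expansion: ++-+
Rule: track bounds (lo, hi), initially (-inf, +inf). On '+', the current value becomes lo and we move to the simplest number in (value, hi): value + 1 if hi = +inf, otherwise the midpoint (value + hi)/2. On '-', the current value becomes hi and we move to value - 1 if lo = -inf, otherwise the midpoint (lo + value)/2.
Start at 0.
Step 1: sign = +, move right. Bounds: (0, +inf). Value = 1
Step 2: sign = +, move right. Bounds: (1, +inf). Value = 2
Step 3: sign = -, move left. Bounds: (1, 2). Value = 3/2
Step 4: sign = +, move right. Bounds: (3/2, 2). Value = 7/4
The surreal number with sign expansion ++-+ is 7/4.

7/4
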